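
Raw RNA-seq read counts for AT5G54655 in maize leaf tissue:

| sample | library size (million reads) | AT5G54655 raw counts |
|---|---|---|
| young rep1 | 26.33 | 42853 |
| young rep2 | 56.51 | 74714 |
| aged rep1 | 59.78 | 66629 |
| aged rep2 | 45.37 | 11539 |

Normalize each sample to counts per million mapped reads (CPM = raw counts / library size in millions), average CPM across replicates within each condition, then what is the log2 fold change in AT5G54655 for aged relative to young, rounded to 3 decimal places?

-1.108

CPM(young rep1) = 42853 / 26.33 = 1627.5351
CPM(young rep2) = 74714 / 56.51 = 1322.1377
CPM(aged rep1) = 66629 / 59.78 = 1114.5701
CPM(aged rep2) = 11539 / 45.37 = 254.3311
mean CPM(young) = 1474.8364; mean CPM(aged) = 684.4506
Fold change = 684.4506 / 1474.8364 = 0.46409
log2(0.46409) = -1.1075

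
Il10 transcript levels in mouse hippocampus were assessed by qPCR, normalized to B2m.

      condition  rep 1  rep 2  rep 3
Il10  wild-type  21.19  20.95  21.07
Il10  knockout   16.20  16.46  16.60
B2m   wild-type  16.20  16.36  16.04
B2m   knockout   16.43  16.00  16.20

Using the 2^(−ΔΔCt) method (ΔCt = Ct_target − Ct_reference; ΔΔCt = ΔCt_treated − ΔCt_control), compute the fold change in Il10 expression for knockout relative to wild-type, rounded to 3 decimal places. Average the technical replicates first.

25.281

Mean Ct: Il10 wild-type 21.070; Il10 knockout 16.420; B2m wild-type 16.200; B2m knockout 16.210
ΔCt(wild-type) = 21.070 − 16.200 = 4.870
ΔCt(knockout) = 16.420 − 16.210 = 0.210
ΔΔCt = 0.210 − 4.870 = -4.660
Fold change = 2^(−(-4.660)) = 2^4.660 = 25.2813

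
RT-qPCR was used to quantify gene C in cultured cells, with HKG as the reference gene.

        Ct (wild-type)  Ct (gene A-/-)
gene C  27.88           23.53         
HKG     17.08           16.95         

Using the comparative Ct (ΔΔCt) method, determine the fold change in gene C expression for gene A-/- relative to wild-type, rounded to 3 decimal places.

ΔCt(wild-type) = 27.880 − 17.080 = 10.800
ΔCt(gene A-/-) = 23.530 − 16.950 = 6.580
ΔΔCt = 6.580 − 10.800 = -4.220
Fold change = 2^(−(-4.220)) = 2^4.220 = 18.6357

18.636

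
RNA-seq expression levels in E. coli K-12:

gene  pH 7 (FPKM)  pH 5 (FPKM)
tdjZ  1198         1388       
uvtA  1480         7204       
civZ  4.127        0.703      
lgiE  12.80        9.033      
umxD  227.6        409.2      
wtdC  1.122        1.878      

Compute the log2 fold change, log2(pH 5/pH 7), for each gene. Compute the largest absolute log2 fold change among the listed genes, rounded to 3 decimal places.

2.553

log2(1388/1198) = 0.212  (tdjZ)
log2(7204/1480) = 2.283  (uvtA)
log2(0.703/4.127) = -2.553  (civZ)
log2(9.033/12.80) = -0.503  (lgiE)
log2(409.2/227.6) = 0.846  (umxD)
log2(1.878/1.122) = 0.743  (wtdC)
The largest magnitude belongs to civZ.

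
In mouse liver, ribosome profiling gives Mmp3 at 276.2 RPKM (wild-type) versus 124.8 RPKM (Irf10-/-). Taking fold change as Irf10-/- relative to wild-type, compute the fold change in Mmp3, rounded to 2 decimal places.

Fold change = 124.8 / 276.2 = 0.452
Mmp3 is downregulated.

0.45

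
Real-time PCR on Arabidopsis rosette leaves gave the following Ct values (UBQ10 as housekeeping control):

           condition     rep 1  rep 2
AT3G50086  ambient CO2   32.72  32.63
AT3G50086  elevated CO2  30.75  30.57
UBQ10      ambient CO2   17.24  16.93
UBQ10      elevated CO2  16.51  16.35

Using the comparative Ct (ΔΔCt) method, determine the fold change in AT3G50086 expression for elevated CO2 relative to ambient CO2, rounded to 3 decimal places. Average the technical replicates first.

Mean Ct: AT3G50086 ambient CO2 32.675; AT3G50086 elevated CO2 30.660; UBQ10 ambient CO2 17.085; UBQ10 elevated CO2 16.430
ΔCt(ambient CO2) = 32.675 − 17.085 = 15.590
ΔCt(elevated CO2) = 30.660 − 16.430 = 14.230
ΔΔCt = 14.230 − 15.590 = -1.360
Fold change = 2^(−(-1.360)) = 2^1.360 = 2.5669

2.567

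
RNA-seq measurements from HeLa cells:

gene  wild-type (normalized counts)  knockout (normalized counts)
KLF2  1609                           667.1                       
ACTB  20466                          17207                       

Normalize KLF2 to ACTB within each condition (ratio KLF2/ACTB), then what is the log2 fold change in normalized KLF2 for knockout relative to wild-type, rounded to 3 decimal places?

KLF2/ACTB (wild-type) = 1609 / 20466 = 0.078618
KLF2/ACTB (knockout) = 667.1 / 17207 = 0.038769
Fold change = 0.038769 / 0.078618 = 0.4931
log2(0.4931) = -1.0200

-1.020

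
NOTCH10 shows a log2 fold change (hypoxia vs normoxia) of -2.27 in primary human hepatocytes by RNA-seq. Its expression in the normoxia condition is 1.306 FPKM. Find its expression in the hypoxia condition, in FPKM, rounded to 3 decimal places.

0.271

Fold change = 2^(-2.27) = 0.2073
hypoxia expression = 1.306 × 0.2073 = 0.271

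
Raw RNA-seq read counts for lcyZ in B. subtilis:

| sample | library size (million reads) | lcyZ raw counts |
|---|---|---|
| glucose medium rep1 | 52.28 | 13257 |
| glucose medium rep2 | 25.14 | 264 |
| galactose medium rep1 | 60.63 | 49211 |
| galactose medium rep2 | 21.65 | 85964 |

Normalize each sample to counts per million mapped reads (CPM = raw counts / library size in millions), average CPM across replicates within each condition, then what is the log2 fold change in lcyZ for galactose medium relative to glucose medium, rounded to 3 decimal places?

4.179

CPM(glucose medium rep1) = 13257 / 52.28 = 253.5769
CPM(glucose medium rep2) = 264 / 25.14 = 10.5012
CPM(galactose medium rep1) = 49211 / 60.63 = 811.6609
CPM(galactose medium rep2) = 85964 / 21.65 = 3970.6236
mean CPM(glucose medium) = 132.0390; mean CPM(galactose medium) = 2391.1422
Fold change = 2391.1422 / 132.0390 = 18.10936
log2(18.10936) = 4.1787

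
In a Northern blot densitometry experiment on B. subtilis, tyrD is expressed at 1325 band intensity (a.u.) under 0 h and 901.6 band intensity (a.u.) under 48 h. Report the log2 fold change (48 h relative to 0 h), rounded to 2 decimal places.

-0.56

Fold change = 901.6 / 1325 = 0.6805
log2(0.6805) = -0.555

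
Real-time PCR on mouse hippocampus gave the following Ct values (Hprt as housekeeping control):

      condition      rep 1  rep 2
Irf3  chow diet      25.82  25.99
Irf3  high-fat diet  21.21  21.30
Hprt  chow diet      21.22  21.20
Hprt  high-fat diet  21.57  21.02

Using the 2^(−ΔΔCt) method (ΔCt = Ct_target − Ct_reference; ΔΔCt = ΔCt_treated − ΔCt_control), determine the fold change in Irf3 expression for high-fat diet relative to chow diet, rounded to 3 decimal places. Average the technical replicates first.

Mean Ct: Irf3 chow diet 25.905; Irf3 high-fat diet 21.255; Hprt chow diet 21.210; Hprt high-fat diet 21.295
ΔCt(chow diet) = 25.905 − 21.210 = 4.695
ΔCt(high-fat diet) = 21.255 − 21.295 = -0.040
ΔΔCt = -0.040 − 4.695 = -4.735
Fold change = 2^(−(-4.735)) = 2^4.735 = 26.6304

26.630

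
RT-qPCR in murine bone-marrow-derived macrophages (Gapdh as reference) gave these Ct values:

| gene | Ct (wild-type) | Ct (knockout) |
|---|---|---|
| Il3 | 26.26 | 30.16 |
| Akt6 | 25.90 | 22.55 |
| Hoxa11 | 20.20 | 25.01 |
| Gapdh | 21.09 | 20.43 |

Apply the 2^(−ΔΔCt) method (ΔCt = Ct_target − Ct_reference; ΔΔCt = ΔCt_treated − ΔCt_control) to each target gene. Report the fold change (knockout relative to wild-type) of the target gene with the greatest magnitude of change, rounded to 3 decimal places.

Il3: ΔΔCt = (30.16−20.43) − (26.26−21.09) = 9.73 − 5.17 = 4.56; fold change = 2^-4.56 = 0.042
Akt6: ΔΔCt = (22.55−20.43) − (25.90−21.09) = 2.12 − 4.81 = -2.69; fold change = 2^2.69 = 6.453
Hoxa11: ΔΔCt = (25.01−20.43) − (20.20−21.09) = 4.58 − (-0.89) = 5.47; fold change = 2^-5.47 = 0.023
Hoxa11 has the largest |ΔΔCt| = 5.47.

0.023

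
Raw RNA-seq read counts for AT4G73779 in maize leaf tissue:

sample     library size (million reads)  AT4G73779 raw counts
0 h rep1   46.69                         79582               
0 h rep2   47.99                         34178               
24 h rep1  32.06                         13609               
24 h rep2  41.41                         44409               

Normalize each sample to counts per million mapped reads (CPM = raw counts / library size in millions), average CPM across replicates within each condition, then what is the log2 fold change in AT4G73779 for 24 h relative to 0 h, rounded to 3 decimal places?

CPM(0 h rep1) = 79582 / 46.69 = 1704.4763
CPM(0 h rep2) = 34178 / 47.99 = 712.1900
CPM(24 h rep1) = 13609 / 32.06 = 424.4853
CPM(24 h rep2) = 44409 / 41.41 = 1072.4221
mean CPM(0 h) = 1208.3332; mean CPM(24 h) = 748.4537
Fold change = 748.4537 / 1208.3332 = 0.61941
log2(0.61941) = -0.6910

-0.691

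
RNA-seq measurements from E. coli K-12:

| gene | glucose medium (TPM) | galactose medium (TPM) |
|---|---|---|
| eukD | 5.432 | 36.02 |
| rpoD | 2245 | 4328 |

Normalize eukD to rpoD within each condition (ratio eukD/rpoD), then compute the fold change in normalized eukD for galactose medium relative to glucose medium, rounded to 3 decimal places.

3.440

eukD/rpoD (glucose medium) = 5.432 / 2245 = 0.0024196
eukD/rpoD (galactose medium) = 36.02 / 4328 = 0.0083226
Fold change = 0.0083226 / 0.0024196 = 3.4396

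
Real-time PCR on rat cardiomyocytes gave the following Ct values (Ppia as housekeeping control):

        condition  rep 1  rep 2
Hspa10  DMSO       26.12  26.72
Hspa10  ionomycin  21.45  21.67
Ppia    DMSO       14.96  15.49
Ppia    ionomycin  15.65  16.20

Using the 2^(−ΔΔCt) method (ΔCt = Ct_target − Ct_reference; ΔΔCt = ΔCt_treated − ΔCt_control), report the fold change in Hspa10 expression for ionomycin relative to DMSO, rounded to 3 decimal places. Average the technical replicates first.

Mean Ct: Hspa10 DMSO 26.420; Hspa10 ionomycin 21.560; Ppia DMSO 15.225; Ppia ionomycin 15.925
ΔCt(DMSO) = 26.420 − 15.225 = 11.195
ΔCt(ionomycin) = 21.560 − 15.925 = 5.635
ΔΔCt = 5.635 − 11.195 = -5.560
Fold change = 2^(−(-5.560)) = 2^5.560 = 47.1766

47.177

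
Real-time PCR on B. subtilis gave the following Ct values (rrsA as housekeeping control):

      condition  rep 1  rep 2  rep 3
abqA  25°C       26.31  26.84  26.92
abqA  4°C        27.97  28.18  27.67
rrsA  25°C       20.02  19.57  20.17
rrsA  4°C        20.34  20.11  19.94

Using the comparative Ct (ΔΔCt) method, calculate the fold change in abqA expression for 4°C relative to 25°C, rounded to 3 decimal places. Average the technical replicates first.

Mean Ct: abqA 25°C 26.690; abqA 4°C 27.940; rrsA 25°C 19.920; rrsA 4°C 20.130
ΔCt(25°C) = 26.690 − 19.920 = 6.770
ΔCt(4°C) = 27.940 − 20.130 = 7.810
ΔΔCt = 7.810 − 6.770 = 1.040
Fold change = 2^(−1.040) = 0.4863

0.486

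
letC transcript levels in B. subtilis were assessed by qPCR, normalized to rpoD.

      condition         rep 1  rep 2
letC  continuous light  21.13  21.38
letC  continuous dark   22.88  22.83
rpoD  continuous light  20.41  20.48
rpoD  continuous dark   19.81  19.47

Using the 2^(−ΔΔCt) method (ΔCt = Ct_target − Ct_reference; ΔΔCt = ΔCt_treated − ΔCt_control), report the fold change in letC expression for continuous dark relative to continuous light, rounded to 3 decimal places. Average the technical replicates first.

0.189

Mean Ct: letC continuous light 21.255; letC continuous dark 22.855; rpoD continuous light 20.445; rpoD continuous dark 19.640
ΔCt(continuous light) = 21.255 − 20.445 = 0.810
ΔCt(continuous dark) = 22.855 − 19.640 = 3.215
ΔΔCt = 3.215 − 0.810 = 2.405
Fold change = 2^(−2.405) = 0.1888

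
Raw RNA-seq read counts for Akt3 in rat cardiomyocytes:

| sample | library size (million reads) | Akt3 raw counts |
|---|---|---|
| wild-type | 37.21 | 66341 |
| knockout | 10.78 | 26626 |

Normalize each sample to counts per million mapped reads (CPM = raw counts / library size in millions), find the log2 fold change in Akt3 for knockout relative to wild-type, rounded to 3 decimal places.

CPM(wild-type) = 66341 / 37.21 = 1782.8809
CPM(knockout) = 26626 / 10.78 = 2469.9443
Fold change = 2469.9443 / 1782.8809 = 1.38537
log2(1.38537) = 0.4703

0.470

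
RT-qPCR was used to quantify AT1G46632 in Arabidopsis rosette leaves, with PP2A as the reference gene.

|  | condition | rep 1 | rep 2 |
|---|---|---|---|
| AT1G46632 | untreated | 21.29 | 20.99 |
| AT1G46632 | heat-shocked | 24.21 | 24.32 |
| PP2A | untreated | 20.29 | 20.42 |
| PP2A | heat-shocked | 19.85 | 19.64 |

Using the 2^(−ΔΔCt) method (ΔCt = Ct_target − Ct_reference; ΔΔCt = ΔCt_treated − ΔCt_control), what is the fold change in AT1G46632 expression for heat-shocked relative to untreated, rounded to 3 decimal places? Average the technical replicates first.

Mean Ct: AT1G46632 untreated 21.140; AT1G46632 heat-shocked 24.265; PP2A untreated 20.355; PP2A heat-shocked 19.745
ΔCt(untreated) = 21.140 − 20.355 = 0.785
ΔCt(heat-shocked) = 24.265 − 19.745 = 4.520
ΔΔCt = 4.520 − 0.785 = 3.735
Fold change = 2^(−3.735) = 0.0751

0.075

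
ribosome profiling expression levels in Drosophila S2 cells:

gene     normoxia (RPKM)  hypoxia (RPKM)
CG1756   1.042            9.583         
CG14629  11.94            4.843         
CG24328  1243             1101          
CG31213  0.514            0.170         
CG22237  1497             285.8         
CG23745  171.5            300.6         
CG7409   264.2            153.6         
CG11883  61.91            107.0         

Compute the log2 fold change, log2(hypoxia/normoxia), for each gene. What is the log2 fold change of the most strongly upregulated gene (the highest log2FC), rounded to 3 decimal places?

3.201

log2(9.583/1.042) = 3.201  (CG1756)
log2(4.843/11.94) = -1.302  (CG14629)
log2(1101/1243) = -0.175  (CG24328)
log2(0.170/0.514) = -1.596  (CG31213)
log2(285.8/1497) = -2.389  (CG22237)
log2(300.6/171.5) = 0.810  (CG23745)
log2(153.6/264.2) = -0.782  (CG7409)
log2(107.0/61.91) = 0.789  (CG11883)
CG1756 is most strongly upregulated.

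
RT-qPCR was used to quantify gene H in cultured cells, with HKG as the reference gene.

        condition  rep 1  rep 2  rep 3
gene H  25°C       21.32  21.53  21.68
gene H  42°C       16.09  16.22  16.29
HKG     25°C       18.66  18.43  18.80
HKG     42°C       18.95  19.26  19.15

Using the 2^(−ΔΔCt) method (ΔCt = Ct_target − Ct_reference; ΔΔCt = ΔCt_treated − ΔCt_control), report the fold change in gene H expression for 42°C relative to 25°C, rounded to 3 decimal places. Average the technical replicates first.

Mean Ct: gene H 25°C 21.510; gene H 42°C 16.200; HKG 25°C 18.630; HKG 42°C 19.120
ΔCt(25°C) = 21.510 − 18.630 = 2.880
ΔCt(42°C) = 16.200 − 19.120 = -2.920
ΔΔCt = -2.920 − 2.880 = -5.800
Fold change = 2^(−(-5.800)) = 2^5.800 = 55.7152

55.715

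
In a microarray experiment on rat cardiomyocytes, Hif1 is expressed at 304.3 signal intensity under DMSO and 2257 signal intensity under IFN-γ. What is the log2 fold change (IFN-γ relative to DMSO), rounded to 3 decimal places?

2.891

Fold change = 2257 / 304.3 = 7.4170
log2(7.4170) = 2.8908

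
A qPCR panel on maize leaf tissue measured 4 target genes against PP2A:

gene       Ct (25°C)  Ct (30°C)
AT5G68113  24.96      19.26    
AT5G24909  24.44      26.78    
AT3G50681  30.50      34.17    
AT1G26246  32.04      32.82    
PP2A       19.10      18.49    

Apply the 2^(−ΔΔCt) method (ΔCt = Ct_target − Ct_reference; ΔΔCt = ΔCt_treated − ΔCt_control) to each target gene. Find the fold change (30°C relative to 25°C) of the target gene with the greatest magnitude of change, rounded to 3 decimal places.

34.060

AT5G68113: ΔΔCt = (19.26−18.49) − (24.96−19.10) = 0.77 − 5.86 = -5.09; fold change = 2^5.09 = 34.060
AT5G24909: ΔΔCt = (26.78−18.49) − (24.44−19.10) = 8.29 − 5.34 = 2.95; fold change = 2^-2.95 = 0.129
AT3G50681: ΔΔCt = (34.17−18.49) − (30.50−19.10) = 15.68 − 11.40 = 4.28; fold change = 2^-4.28 = 0.051
AT1G26246: ΔΔCt = (32.82−18.49) − (32.04−19.10) = 14.33 − 12.94 = 1.39; fold change = 2^-1.39 = 0.382
AT5G68113 has the largest |ΔΔCt| = 5.09.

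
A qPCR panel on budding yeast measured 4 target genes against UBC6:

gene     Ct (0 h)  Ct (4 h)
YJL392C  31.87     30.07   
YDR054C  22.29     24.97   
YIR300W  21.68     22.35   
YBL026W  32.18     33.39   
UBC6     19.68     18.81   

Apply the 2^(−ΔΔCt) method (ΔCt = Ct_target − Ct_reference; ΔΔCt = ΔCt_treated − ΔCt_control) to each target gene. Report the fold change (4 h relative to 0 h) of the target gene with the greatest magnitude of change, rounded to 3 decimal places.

YJL392C: ΔΔCt = (30.07−18.81) − (31.87−19.68) = 11.26 − 12.19 = -0.93; fold change = 2^0.93 = 1.905
YDR054C: ΔΔCt = (24.97−18.81) − (22.29−19.68) = 6.16 − 2.61 = 3.55; fold change = 2^-3.55 = 0.085
YIR300W: ΔΔCt = (22.35−18.81) − (21.68−19.68) = 3.54 − 2.00 = 1.54; fold change = 2^-1.54 = 0.344
YBL026W: ΔΔCt = (33.39−18.81) − (32.18−19.68) = 14.58 − 12.50 = 2.08; fold change = 2^-2.08 = 0.237
YDR054C has the largest |ΔΔCt| = 3.55.

0.085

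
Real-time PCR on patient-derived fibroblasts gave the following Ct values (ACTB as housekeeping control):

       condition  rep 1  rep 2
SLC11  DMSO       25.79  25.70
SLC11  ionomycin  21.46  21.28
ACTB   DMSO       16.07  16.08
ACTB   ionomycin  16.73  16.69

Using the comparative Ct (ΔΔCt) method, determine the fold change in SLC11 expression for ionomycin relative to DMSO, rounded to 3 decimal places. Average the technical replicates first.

32.223

Mean Ct: SLC11 DMSO 25.745; SLC11 ionomycin 21.370; ACTB DMSO 16.075; ACTB ionomycin 16.710
ΔCt(DMSO) = 25.745 − 16.075 = 9.670
ΔCt(ionomycin) = 21.370 − 16.710 = 4.660
ΔΔCt = 4.660 − 9.670 = -5.010
Fold change = 2^(−(-5.010)) = 2^5.010 = 32.2226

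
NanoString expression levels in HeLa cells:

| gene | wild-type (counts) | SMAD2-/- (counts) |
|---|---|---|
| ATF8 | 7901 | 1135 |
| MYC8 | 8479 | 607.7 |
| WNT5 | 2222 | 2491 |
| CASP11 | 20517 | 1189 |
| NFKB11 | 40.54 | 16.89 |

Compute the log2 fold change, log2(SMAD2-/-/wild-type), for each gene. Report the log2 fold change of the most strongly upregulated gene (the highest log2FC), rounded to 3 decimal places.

log2(1135/7901) = -2.799  (ATF8)
log2(607.7/8479) = -3.802  (MYC8)
log2(2491/2222) = 0.165  (WNT5)
log2(1189/20517) = -4.109  (CASP11)
log2(16.89/40.54) = -1.263  (NFKB11)
WNT5 is most strongly upregulated.

0.165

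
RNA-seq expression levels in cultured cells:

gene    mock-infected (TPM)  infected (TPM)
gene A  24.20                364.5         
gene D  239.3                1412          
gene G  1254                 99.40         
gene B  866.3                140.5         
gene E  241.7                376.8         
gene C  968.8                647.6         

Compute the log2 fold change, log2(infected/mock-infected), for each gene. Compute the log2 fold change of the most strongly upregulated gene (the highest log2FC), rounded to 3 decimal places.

log2(364.5/24.20) = 3.913  (gene A)
log2(1412/239.3) = 2.561  (gene D)
log2(99.40/1254) = -3.657  (gene G)
log2(140.5/866.3) = -2.624  (gene B)
log2(376.8/241.7) = 0.641  (gene E)
log2(647.6/968.8) = -0.581  (gene C)
gene A is most strongly upregulated.

3.913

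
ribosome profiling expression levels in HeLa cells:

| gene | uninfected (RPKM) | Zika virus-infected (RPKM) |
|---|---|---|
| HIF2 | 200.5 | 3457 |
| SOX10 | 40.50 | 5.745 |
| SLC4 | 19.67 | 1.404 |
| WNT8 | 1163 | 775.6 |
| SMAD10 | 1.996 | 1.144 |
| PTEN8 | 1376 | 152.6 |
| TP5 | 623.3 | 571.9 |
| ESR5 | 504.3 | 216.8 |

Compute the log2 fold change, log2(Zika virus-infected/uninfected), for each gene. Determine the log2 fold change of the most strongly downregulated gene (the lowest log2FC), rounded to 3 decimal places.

-3.808

log2(3457/200.5) = 4.108  (HIF2)
log2(5.745/40.50) = -2.818  (SOX10)
log2(1.404/19.67) = -3.808  (SLC4)
log2(775.6/1163) = -0.584  (WNT8)
log2(1.144/1.996) = -0.803  (SMAD10)
log2(152.6/1376) = -3.173  (PTEN8)
log2(571.9/623.3) = -0.124  (TP5)
log2(216.8/504.3) = -1.218  (ESR5)
SLC4 is most strongly downregulated.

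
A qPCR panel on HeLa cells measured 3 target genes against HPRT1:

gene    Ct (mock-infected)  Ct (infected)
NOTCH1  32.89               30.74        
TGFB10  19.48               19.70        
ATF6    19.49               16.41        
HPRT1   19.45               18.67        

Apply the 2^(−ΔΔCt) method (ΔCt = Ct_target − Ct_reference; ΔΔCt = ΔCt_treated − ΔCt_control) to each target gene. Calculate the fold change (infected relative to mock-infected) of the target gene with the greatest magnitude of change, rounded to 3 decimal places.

NOTCH1: ΔΔCt = (30.74−18.67) − (32.89−19.45) = 12.07 − 13.44 = -1.37; fold change = 2^1.37 = 2.585
TGFB10: ΔΔCt = (19.70−18.67) − (19.48−19.45) = 1.03 − 0.03 = 1.00; fold change = 2^-1.00 = 0.500
ATF6: ΔΔCt = (16.41−18.67) − (19.49−19.45) = -2.26 − 0.04 = -2.30; fold change = 2^2.30 = 4.925
ATF6 has the largest |ΔΔCt| = 2.30.

4.925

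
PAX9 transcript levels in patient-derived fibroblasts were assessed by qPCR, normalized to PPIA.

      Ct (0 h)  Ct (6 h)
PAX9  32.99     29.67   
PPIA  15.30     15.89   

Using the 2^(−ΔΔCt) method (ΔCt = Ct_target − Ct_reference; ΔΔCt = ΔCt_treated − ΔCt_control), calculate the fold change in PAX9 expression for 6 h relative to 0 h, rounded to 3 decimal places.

15.032

ΔCt(0 h) = 32.990 − 15.300 = 17.690
ΔCt(6 h) = 29.670 − 15.890 = 13.780
ΔΔCt = 13.780 − 17.690 = -3.910
Fold change = 2^(−(-3.910)) = 2^3.910 = 15.0324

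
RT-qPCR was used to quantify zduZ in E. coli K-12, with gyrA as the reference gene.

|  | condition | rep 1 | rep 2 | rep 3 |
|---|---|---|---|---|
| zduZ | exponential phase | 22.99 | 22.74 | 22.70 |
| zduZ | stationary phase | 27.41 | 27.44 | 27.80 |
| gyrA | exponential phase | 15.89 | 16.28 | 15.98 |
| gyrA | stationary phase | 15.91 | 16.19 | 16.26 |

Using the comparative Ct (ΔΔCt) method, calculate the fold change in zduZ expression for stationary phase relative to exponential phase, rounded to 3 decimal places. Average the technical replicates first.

Mean Ct: zduZ exponential phase 22.810; zduZ stationary phase 27.550; gyrA exponential phase 16.050; gyrA stationary phase 16.120
ΔCt(exponential phase) = 22.810 − 16.050 = 6.760
ΔCt(stationary phase) = 27.550 − 16.120 = 11.430
ΔΔCt = 11.430 − 6.760 = 4.670
Fold change = 2^(−4.670) = 0.0393

0.039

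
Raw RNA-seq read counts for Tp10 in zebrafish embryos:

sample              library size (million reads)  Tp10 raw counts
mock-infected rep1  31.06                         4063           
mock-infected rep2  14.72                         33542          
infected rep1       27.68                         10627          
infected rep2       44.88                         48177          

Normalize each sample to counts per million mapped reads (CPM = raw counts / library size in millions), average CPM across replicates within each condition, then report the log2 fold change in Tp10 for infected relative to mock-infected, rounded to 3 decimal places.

CPM(mock-infected rep1) = 4063 / 31.06 = 130.8113
CPM(mock-infected rep2) = 33542 / 14.72 = 2278.6685
CPM(infected rep1) = 10627 / 27.68 = 383.9234
CPM(infected rep2) = 48177 / 44.88 = 1073.4626
mean CPM(mock-infected) = 1204.7399; mean CPM(infected) = 728.6930
Fold change = 728.6930 / 1204.7399 = 0.60486
log2(0.60486) = -0.7253

-0.725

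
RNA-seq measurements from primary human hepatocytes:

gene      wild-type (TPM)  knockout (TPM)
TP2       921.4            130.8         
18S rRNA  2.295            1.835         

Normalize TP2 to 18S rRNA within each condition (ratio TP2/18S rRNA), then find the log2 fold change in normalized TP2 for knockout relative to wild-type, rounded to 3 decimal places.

-2.494

TP2/18S rRNA (wild-type) = 921.4 / 2.295 = 401.48
TP2/18S rRNA (knockout) = 130.8 / 1.835 = 71.281
Fold change = 71.281 / 401.48 = 0.1775
log2(0.1775) = -2.4938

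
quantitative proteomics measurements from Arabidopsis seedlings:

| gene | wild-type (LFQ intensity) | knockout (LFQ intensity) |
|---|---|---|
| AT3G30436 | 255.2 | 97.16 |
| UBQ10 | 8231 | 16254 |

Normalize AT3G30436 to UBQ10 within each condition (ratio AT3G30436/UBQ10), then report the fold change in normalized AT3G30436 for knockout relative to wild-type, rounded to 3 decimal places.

0.193

AT3G30436/UBQ10 (wild-type) = 255.2 / 8231 = 0.031005
AT3G30436/UBQ10 (knockout) = 97.16 / 16254 = 0.0059776
Fold change = 0.0059776 / 0.031005 = 0.1928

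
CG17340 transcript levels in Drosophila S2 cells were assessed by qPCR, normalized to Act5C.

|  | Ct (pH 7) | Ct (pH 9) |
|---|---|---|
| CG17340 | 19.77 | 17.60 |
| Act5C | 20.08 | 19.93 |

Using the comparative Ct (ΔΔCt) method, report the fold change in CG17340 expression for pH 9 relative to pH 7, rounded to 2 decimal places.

4.06

ΔCt(pH 7) = 19.770 − 20.080 = -0.310
ΔCt(pH 9) = 17.600 − 19.930 = -2.330
ΔΔCt = -2.330 − (-0.310) = -2.020
Fold change = 2^(−(-2.020)) = 2^2.020 = 4.056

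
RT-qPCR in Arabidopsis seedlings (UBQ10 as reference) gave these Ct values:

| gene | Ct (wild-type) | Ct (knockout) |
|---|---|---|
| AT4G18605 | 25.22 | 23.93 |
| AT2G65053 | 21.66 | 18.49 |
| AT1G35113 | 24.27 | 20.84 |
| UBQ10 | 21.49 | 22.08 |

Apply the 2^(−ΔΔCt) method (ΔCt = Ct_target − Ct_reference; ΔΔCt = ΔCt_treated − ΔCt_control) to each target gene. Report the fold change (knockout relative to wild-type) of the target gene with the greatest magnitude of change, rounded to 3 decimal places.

AT4G18605: ΔΔCt = (23.93−22.08) − (25.22−21.49) = 1.85 − 3.73 = -1.88; fold change = 2^1.88 = 3.681
AT2G65053: ΔΔCt = (18.49−22.08) − (21.66−21.49) = -3.59 − 0.17 = -3.76; fold change = 2^3.76 = 13.548
AT1G35113: ΔΔCt = (20.84−22.08) − (24.27−21.49) = -1.24 − 2.78 = -4.02; fold change = 2^4.02 = 16.223
AT1G35113 has the largest |ΔΔCt| = 4.02.

16.223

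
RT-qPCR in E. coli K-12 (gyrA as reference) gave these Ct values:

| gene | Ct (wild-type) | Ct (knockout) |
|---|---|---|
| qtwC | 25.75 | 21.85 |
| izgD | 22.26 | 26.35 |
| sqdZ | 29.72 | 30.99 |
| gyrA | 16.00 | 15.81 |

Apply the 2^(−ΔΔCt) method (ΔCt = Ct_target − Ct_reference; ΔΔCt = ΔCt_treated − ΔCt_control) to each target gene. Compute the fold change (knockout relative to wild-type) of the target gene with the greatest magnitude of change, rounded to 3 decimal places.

0.051

qtwC: ΔΔCt = (21.85−15.81) − (25.75−16.00) = 6.04 − 9.75 = -3.71; fold change = 2^3.71 = 13.086
izgD: ΔΔCt = (26.35−15.81) − (22.26−16.00) = 10.54 − 6.26 = 4.28; fold change = 2^-4.28 = 0.051
sqdZ: ΔΔCt = (30.99−15.81) − (29.72−16.00) = 15.18 − 13.72 = 1.46; fold change = 2^-1.46 = 0.363
izgD has the largest |ΔΔCt| = 4.28.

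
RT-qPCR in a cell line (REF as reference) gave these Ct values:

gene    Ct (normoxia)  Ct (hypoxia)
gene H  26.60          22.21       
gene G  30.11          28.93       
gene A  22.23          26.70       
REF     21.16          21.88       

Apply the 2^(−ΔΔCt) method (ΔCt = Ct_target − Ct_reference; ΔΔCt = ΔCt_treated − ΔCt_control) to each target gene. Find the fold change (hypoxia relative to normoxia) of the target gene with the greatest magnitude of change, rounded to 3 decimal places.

gene H: ΔΔCt = (22.21−21.88) − (26.60−21.16) = 0.33 − 5.44 = -5.11; fold change = 2^5.11 = 34.535
gene G: ΔΔCt = (28.93−21.88) − (30.11−21.16) = 7.05 − 8.95 = -1.90; fold change = 2^1.90 = 3.732
gene A: ΔΔCt = (26.70−21.88) − (22.23−21.16) = 4.82 − 1.07 = 3.75; fold change = 2^-3.75 = 0.074
gene H has the largest |ΔΔCt| = 5.11.

34.535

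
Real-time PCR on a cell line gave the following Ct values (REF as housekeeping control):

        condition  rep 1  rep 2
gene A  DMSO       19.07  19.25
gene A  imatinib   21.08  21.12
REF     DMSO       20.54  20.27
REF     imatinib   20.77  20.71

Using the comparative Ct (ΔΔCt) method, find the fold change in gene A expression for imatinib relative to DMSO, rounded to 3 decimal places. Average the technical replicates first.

0.329

Mean Ct: gene A DMSO 19.160; gene A imatinib 21.100; REF DMSO 20.405; REF imatinib 20.740
ΔCt(DMSO) = 19.160 − 20.405 = -1.245
ΔCt(imatinib) = 21.100 − 20.740 = 0.360
ΔΔCt = 0.360 − (-1.245) = 1.605
Fold change = 2^(−1.605) = 0.3287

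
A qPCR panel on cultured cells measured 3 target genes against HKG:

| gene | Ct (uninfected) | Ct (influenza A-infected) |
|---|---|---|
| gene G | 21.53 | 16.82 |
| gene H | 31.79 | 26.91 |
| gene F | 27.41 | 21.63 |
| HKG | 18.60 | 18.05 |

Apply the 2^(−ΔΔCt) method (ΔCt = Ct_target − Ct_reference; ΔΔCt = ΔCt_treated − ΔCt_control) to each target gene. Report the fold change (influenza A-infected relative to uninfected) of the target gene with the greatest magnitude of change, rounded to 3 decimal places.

gene G: ΔΔCt = (16.82−18.05) − (21.53−18.60) = -1.23 − 2.93 = -4.16; fold change = 2^4.16 = 17.877
gene H: ΔΔCt = (26.91−18.05) − (31.79−18.60) = 8.86 − 13.19 = -4.33; fold change = 2^4.33 = 20.112
gene F: ΔΔCt = (21.63−18.05) − (27.41−18.60) = 3.58 − 8.81 = -5.23; fold change = 2^5.23 = 37.531
gene F has the largest |ΔΔCt| = 5.23.

37.531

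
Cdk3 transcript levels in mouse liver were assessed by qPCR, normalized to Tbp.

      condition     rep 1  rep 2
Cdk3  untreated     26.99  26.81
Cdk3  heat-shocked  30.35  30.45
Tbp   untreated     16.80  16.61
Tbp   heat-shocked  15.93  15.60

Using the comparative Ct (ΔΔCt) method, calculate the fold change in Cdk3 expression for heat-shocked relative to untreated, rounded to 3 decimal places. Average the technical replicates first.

0.046

Mean Ct: Cdk3 untreated 26.900; Cdk3 heat-shocked 30.400; Tbp untreated 16.705; Tbp heat-shocked 15.765
ΔCt(untreated) = 26.900 − 16.705 = 10.195
ΔCt(heat-shocked) = 30.400 − 15.765 = 14.635
ΔΔCt = 14.635 − 10.195 = 4.440
Fold change = 2^(−4.440) = 0.0461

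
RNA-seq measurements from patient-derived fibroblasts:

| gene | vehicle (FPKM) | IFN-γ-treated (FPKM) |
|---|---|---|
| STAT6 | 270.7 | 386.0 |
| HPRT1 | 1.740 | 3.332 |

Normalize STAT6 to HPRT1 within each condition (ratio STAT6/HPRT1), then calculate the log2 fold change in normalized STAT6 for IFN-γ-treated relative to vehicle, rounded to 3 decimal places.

-0.425

STAT6/HPRT1 (vehicle) = 270.7 / 1.740 = 155.57
STAT6/HPRT1 (IFN-γ-treated) = 386.0 / 3.332 = 115.85
Fold change = 115.85 / 155.57 = 0.7446
log2(0.7446) = -0.4254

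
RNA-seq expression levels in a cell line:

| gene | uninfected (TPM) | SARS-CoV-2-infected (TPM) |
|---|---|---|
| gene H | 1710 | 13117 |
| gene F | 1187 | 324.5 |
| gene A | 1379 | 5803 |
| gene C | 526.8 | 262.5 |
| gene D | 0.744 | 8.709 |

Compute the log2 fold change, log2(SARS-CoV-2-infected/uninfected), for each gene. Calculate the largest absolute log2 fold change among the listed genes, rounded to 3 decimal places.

3.549

log2(13117/1710) = 2.939  (gene H)
log2(324.5/1187) = -1.871  (gene F)
log2(5803/1379) = 2.073  (gene A)
log2(262.5/526.8) = -1.005  (gene C)
log2(8.709/0.744) = 3.549  (gene D)
The largest magnitude belongs to gene D.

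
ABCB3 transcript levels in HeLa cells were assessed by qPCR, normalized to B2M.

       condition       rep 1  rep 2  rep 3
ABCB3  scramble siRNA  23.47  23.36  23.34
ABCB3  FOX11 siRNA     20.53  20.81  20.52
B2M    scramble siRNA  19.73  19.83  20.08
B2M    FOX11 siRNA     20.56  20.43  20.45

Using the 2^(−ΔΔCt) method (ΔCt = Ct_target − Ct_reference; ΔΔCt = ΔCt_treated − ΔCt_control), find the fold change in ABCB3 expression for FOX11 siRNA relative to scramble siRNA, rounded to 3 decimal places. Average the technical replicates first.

Mean Ct: ABCB3 scramble siRNA 23.390; ABCB3 FOX11 siRNA 20.620; B2M scramble siRNA 19.880; B2M FOX11 siRNA 20.480
ΔCt(scramble siRNA) = 23.390 − 19.880 = 3.510
ΔCt(FOX11 siRNA) = 20.620 − 20.480 = 0.140
ΔΔCt = 0.140 − 3.510 = -3.370
Fold change = 2^(−(-3.370)) = 2^3.370 = 10.3388

10.339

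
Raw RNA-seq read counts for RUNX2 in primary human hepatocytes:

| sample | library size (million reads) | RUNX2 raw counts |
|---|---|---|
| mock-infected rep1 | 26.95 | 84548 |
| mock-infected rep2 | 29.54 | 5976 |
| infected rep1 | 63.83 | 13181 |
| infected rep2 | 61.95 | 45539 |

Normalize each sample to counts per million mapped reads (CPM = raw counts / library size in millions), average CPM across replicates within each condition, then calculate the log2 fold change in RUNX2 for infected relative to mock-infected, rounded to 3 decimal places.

CPM(mock-infected rep1) = 84548 / 26.95 = 3137.2171
CPM(mock-infected rep2) = 5976 / 29.54 = 202.3020
CPM(infected rep1) = 13181 / 63.83 = 206.5016
CPM(infected rep2) = 45539 / 61.95 = 735.0928
mean CPM(mock-infected) = 1669.7595; mean CPM(infected) = 470.7972
Fold change = 470.7972 / 1669.7595 = 0.28196
log2(0.28196) = -1.8265

-1.826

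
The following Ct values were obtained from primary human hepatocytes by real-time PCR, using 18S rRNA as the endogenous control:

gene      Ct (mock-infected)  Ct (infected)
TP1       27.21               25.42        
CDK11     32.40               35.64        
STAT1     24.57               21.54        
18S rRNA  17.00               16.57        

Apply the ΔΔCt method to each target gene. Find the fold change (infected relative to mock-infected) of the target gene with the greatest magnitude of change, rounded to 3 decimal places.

0.079

TP1: ΔΔCt = (25.42−16.57) − (27.21−17.00) = 8.85 − 10.21 = -1.36; fold change = 2^1.36 = 2.567
CDK11: ΔΔCt = (35.64−16.57) − (32.40−17.00) = 19.07 − 15.40 = 3.67; fold change = 2^-3.67 = 0.079
STAT1: ΔΔCt = (21.54−16.57) − (24.57−17.00) = 4.97 − 7.57 = -2.60; fold change = 2^2.60 = 6.063
CDK11 has the largest |ΔΔCt| = 3.67.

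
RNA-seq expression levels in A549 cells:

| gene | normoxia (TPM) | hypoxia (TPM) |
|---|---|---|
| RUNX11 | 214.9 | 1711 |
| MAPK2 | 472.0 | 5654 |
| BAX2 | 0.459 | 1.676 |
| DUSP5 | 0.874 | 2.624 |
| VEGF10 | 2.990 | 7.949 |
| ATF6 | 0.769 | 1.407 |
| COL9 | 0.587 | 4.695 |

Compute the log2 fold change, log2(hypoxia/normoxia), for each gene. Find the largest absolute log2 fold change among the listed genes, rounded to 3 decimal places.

3.582

log2(1711/214.9) = 2.993  (RUNX11)
log2(5654/472.0) = 3.582  (MAPK2)
log2(1.676/0.459) = 1.868  (BAX2)
log2(2.624/0.874) = 1.586  (DUSP5)
log2(7.949/2.990) = 1.411  (VEGF10)
log2(1.407/0.769) = 0.872  (ATF6)
log2(4.695/0.587) = 3.000  (COL9)
The largest magnitude belongs to MAPK2.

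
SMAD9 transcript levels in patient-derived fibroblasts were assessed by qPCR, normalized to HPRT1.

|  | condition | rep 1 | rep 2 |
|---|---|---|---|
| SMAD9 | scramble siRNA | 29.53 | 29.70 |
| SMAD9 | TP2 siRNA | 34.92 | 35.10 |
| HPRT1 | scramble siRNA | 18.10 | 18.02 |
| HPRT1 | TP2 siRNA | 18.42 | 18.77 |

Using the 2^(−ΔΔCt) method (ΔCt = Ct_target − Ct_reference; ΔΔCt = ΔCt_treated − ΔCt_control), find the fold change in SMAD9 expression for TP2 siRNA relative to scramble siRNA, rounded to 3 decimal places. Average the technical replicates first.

0.034

Mean Ct: SMAD9 scramble siRNA 29.615; SMAD9 TP2 siRNA 35.010; HPRT1 scramble siRNA 18.060; HPRT1 TP2 siRNA 18.595
ΔCt(scramble siRNA) = 29.615 − 18.060 = 11.555
ΔCt(TP2 siRNA) = 35.010 − 18.595 = 16.415
ΔΔCt = 16.415 − 11.555 = 4.860
Fold change = 2^(−4.860) = 0.0344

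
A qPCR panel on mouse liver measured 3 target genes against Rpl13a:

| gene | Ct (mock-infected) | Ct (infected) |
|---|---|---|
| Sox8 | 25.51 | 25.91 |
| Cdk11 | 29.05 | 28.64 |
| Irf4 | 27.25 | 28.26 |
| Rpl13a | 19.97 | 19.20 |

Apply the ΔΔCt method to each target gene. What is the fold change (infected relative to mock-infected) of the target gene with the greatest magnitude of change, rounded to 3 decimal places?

Sox8: ΔΔCt = (25.91−19.20) − (25.51−19.97) = 6.71 − 5.54 = 1.17; fold change = 2^-1.17 = 0.444
Cdk11: ΔΔCt = (28.64−19.20) − (29.05−19.97) = 9.44 − 9.08 = 0.36; fold change = 2^-0.36 = 0.779
Irf4: ΔΔCt = (28.26−19.20) − (27.25−19.97) = 9.06 − 7.28 = 1.78; fold change = 2^-1.78 = 0.291
Irf4 has the largest |ΔΔCt| = 1.78.

0.291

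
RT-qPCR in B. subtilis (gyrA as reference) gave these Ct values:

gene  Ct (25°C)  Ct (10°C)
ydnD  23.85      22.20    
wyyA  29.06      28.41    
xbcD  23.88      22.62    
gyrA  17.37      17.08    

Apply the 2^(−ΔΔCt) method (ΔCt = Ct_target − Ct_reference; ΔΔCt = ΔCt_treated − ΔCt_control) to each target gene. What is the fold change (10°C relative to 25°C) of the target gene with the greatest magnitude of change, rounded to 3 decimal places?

2.567

ydnD: ΔΔCt = (22.20−17.08) − (23.85−17.37) = 5.12 − 6.48 = -1.36; fold change = 2^1.36 = 2.567
wyyA: ΔΔCt = (28.41−17.08) − (29.06−17.37) = 11.33 − 11.69 = -0.36; fold change = 2^0.36 = 1.283
xbcD: ΔΔCt = (22.62−17.08) − (23.88−17.37) = 5.54 − 6.51 = -0.97; fold change = 2^0.97 = 1.959
ydnD has the largest |ΔΔCt| = 1.36.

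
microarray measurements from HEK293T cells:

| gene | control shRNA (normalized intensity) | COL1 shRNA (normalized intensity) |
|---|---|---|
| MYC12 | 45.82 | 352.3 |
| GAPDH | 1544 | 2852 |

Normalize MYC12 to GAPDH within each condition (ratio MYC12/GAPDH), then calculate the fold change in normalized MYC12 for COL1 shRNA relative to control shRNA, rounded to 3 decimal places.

MYC12/GAPDH (control shRNA) = 45.82 / 1544 = 0.029676
MYC12/GAPDH (COL1 shRNA) = 352.3 / 2852 = 0.12353
Fold change = 0.12353 / 0.029676 = 4.1625

4.163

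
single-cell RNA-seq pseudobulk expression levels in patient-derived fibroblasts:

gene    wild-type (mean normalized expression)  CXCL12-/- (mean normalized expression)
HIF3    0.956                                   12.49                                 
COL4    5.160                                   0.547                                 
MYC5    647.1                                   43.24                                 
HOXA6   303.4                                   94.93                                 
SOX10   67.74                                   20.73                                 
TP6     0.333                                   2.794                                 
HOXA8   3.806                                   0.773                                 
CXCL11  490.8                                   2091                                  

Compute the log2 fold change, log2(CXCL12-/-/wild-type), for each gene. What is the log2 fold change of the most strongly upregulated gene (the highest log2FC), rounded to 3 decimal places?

3.708

log2(12.49/0.956) = 3.708  (HIF3)
log2(0.547/5.160) = -3.238  (COL4)
log2(43.24/647.1) = -3.904  (MYC5)
log2(94.93/303.4) = -1.676  (HOXA6)
log2(20.73/67.74) = -1.708  (SOX10)
log2(2.794/0.333) = 3.069  (TP6)
log2(0.773/3.806) = -2.300  (HOXA8)
log2(2091/490.8) = 2.091  (CXCL11)
HIF3 is most strongly upregulated.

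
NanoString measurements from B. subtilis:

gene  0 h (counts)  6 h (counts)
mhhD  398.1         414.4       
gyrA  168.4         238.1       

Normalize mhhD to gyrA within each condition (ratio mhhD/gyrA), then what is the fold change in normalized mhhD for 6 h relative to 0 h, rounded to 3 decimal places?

mhhD/gyrA (0 h) = 398.1 / 168.4 = 2.364
mhhD/gyrA (6 h) = 414.4 / 238.1 = 1.7404
Fold change = 1.7404 / 2.364 = 0.7362

0.736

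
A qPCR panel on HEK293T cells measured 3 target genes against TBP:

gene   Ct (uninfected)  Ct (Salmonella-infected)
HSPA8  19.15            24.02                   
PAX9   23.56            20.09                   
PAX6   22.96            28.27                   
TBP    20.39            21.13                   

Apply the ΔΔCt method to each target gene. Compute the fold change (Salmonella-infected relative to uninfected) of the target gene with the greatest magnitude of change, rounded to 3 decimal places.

HSPA8: ΔΔCt = (24.02−21.13) − (19.15−20.39) = 2.89 − (-1.24) = 4.13; fold change = 2^-4.13 = 0.057
PAX9: ΔΔCt = (20.09−21.13) − (23.56−20.39) = -1.04 − 3.17 = -4.21; fold change = 2^4.21 = 18.507
PAX6: ΔΔCt = (28.27−21.13) − (22.96−20.39) = 7.14 − 2.57 = 4.57; fold change = 2^-4.57 = 0.042
PAX6 has the largest |ΔΔCt| = 4.57.

0.042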